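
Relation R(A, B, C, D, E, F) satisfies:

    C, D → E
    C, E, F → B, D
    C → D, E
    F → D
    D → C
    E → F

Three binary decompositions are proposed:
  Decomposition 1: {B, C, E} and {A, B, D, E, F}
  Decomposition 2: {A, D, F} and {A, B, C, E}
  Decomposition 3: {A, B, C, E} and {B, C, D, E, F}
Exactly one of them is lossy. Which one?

Decomposition 1: common = {B, E}, closure = {B, C, D, E, F} → lossless.
Decomposition 2: common = {A}, closure = {A} → lossy.
Decomposition 3: common = {B, C, E}, closure = {B, C, D, E, F} → lossless.

Decomposition 2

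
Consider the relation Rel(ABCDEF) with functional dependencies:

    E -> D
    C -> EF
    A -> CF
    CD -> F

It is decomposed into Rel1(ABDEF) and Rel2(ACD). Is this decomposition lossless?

Common attributes: Rel1 ∩ Rel2 = {AD}.
Closure of {AD}: A → CF applies, adding CF; C → EF applies, adding E. So (AD)⁺ = {ACDEF}.
This closure contains every attribute of Rel2, so Rel1 ∩ Rel2 → Rel2. The join is lossless.

Yes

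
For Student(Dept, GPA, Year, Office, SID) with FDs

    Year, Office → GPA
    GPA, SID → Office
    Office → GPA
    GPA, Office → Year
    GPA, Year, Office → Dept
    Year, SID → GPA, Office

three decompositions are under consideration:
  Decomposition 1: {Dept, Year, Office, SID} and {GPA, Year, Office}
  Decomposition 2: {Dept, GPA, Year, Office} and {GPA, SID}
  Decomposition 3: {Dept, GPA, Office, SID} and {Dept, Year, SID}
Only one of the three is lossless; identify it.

Decomposition 1: common = {Year, Office}, closure = {Dept, GPA, Year, Office} → lossless.
Decomposition 2: common = {GPA}, closure = {GPA} → lossy.
Decomposition 3: common = {Dept, SID}, closure = {Dept, SID} → lossy.

Decomposition 1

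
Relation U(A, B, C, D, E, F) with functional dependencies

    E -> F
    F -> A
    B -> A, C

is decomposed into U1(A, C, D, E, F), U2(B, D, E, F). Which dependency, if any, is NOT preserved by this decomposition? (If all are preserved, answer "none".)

B -> A, C

Check B → A, C: no single fragment contains all of {A, B, C}, and the restricted closure of {B} across the fragments never reaches {A, C}.
E → F is preserved.
F → A is preserved.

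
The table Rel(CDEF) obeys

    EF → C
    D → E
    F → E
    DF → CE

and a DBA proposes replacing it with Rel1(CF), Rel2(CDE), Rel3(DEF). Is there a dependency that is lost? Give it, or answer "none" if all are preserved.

none

EF → C: restricted closure across fragments reaches C.
D → E lies within Rel2.
F → E lies within Rel3.
DF → CE: restricted closure across fragments reaches CE.
Every dependency is enforceable on the fragments, so the decomposition is dependency-preserving.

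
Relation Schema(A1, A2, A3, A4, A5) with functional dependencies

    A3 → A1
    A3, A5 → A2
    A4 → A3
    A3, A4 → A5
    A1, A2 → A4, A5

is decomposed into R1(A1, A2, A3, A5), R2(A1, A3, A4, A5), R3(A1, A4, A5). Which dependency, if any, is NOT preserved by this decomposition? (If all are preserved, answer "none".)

none

A3 → A1 lies within R1.
A3, A5 → A2 lies within R1.
A4 → A3 lies within R2.
A3, A4 → A5 lies within R2.
A1, A2 → A4, A5: restricted closure across fragments reaches A4, A5.
Every dependency is enforceable on the fragments, so the decomposition is dependency-preserving.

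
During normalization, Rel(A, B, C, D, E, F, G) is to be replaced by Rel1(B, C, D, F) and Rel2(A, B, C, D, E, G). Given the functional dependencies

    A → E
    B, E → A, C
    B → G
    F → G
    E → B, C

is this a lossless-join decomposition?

Common attributes: Rel1 ∩ Rel2 = {B, C, D}.
Closure of {B, C, D}: B → G applies, adding G. So (B, C, D)⁺ = {B, C, D, G}.
The closure contains neither all of Rel1 = {B, C, D, F} nor all of Rel2 = {A, B, C, D, E, G}, so the common attributes are not a superkey of either fragment. The join is lossy.

No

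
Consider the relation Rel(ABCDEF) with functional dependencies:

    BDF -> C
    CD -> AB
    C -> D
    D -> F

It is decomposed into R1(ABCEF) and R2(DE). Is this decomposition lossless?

Common attributes: R1 ∩ R2 = {E}.
No dependency enlarges {E}, so (E)⁺ = {E}.
The closure contains neither all of R1 = {ABCEF} nor all of R2 = {DE}, so the common attributes are not a superkey of either fragment. The join is lossy.

No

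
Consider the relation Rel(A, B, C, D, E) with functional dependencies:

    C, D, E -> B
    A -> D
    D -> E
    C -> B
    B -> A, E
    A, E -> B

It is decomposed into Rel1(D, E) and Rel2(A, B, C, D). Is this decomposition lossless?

Yes

Common attributes: Rel1 ∩ Rel2 = {D}.
Closure of {D}: D → E applies, adding E. So (D)⁺ = {D, E}.
This closure contains every attribute of Rel1, so Rel1 ∩ Rel2 → Rel1. The join is lossless.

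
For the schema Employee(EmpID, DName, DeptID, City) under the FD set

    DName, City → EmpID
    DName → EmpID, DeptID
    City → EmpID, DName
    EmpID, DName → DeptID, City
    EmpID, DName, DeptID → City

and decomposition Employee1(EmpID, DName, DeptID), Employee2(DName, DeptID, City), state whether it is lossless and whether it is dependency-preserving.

Lossless test: (DName, DeptID)⁺ = {EmpID, DName, DeptID, City}, which contains all of one fragment — lossless.
Dependency preservation: DName, City → EmpID; City → EmpID, DName; EmpID, DName → DeptID, City; EmpID, DName, DeptID → City are not contained in any single fragment, but the restricted closure of each left-hand side across the fragments still reaches the right-hand side; the remaining FDs each lie inside some fragment. All dependencies are preserved.

lossless and dependency-preserving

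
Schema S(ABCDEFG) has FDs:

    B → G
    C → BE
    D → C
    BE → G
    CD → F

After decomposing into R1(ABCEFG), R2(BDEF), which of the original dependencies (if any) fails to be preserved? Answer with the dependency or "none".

Check D → C: no single fragment contains all of {CD}, and the restricted closure of {D} across the fragments never reaches {C}.
B → G is preserved.
C → BE is preserved.
BE → G is preserved.
CD → F is preserved.

D → C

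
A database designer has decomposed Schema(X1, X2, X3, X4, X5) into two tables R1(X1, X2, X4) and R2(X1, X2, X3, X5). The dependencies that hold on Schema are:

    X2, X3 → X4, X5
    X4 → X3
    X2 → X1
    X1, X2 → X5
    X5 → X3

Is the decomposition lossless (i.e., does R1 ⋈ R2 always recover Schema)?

Yes

Common attributes: R1 ∩ R2 = {X1, X2}.
Closure of {X1, X2}: X1, X2 → X5 applies, adding X5; X5 → X3 applies, adding X3; X2, X3 → X4, X5 applies, adding X4. So (X1, X2)⁺ = {X1, X2, X3, X4, X5}.
This closure contains every attribute of R1, so R1 ∩ R2 → R1. The join is lossless.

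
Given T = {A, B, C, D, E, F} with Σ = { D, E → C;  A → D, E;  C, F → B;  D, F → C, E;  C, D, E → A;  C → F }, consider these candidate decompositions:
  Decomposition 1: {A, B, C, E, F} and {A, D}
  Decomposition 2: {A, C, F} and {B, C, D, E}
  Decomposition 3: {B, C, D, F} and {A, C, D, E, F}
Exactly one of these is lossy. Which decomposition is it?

Decomposition 1: common = {A}, closure = {A, B, C, D, E, F} → lossless.
Decomposition 2: common = {C}, closure = {B, C, F} → lossy.
Decomposition 3: common = {C, D, F}, closure = {A, B, C, D, E, F} → lossless.

Decomposition 2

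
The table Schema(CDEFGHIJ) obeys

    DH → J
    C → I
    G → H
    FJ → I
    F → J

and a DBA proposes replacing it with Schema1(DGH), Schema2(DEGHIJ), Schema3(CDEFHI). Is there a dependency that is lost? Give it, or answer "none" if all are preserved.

Check F → J: no single fragment contains all of {FJ}, and the restricted closure of {F} across the fragments never reaches {J}.
DH → J is preserved.
C → I is preserved.
G → H is preserved.
FJ → I is preserved.

F → J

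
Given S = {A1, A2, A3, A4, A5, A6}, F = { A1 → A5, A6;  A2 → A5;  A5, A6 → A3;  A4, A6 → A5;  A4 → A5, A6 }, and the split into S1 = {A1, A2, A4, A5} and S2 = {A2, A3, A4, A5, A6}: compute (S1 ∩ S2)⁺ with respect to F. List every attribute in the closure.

S1 ∩ S2 = {A2, A4, A5}.
A4 → A5, A6 applies, adding A6
A5, A6 → A3 applies, adding A3
Closure: {A2, A3, A4, A5, A6}.

A2, A3, A4, A5, A6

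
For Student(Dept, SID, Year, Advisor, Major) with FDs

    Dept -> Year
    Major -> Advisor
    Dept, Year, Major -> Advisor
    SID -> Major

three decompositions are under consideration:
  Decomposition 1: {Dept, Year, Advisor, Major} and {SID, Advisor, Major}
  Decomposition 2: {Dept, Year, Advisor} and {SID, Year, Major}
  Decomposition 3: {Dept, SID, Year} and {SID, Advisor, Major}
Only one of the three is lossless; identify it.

Decomposition 3

Decomposition 1: common = {Advisor, Major}, closure = {Advisor, Major} → lossy.
Decomposition 2: common = {Year}, closure = {Year} → lossy.
Decomposition 3: common = {SID}, closure = {SID, Advisor, Major} → lossless.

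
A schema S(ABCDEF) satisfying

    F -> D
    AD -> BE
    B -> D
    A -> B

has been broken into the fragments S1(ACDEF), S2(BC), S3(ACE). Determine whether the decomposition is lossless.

Chase test. Columns are ABCDEF; row i has aⱼ where attribute j ∈ Si, else bᵢⱼ.
Initial tableau (one row per fragment):
  row 1: a1 b12 a3 a4 a5 a6
  row 2: b21 a2 a3 b24 b25 b26
  row 3: a1 b32 a3 b34 a5 b36
Rows 1 and 3 agree on A; apply A→B and equate their B entries.
Rows 1 and 3 agree on B; apply B→D and equate their D entries.
No row becomes fully distinguished — the join is lossy.

No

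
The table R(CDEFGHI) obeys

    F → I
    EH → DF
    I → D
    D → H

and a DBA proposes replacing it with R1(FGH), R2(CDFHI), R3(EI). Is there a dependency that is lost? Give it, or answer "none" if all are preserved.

EH → DF

Check EH → DF: no single fragment contains all of {DEFH}, and the restricted closure of {EH} across the fragments never reaches {DF}.
F → I is preserved.
I → D is preserved.
D → H is preserved.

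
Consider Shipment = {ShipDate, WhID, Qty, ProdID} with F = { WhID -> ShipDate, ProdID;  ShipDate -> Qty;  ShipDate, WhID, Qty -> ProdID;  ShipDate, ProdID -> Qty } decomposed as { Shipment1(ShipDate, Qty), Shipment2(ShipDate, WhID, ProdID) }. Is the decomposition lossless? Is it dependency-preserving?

lossless and dependency-preserving

Lossless test: (ShipDate)⁺ = {ShipDate, Qty}, which contains all of one fragment — lossless.
Dependency preservation: ShipDate, WhID, Qty → ProdID; ShipDate, ProdID → Qty are not contained in any single fragment, but the restricted closure of each left-hand side across the fragments still reaches the right-hand side; the remaining FDs each lie inside some fragment. All dependencies are preserved.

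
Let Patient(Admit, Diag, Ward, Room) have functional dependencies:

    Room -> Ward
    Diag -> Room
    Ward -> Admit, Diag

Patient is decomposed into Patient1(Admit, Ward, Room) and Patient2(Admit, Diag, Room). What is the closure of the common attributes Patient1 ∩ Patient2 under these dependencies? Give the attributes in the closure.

Patient1 ∩ Patient2 = {Admit, Room}.
Room → Ward applies, adding Ward
Ward → Admit, Diag applies, adding Diag
Closure: {Admit, Diag, Ward, Room}.

Admit, Diag, Ward, Room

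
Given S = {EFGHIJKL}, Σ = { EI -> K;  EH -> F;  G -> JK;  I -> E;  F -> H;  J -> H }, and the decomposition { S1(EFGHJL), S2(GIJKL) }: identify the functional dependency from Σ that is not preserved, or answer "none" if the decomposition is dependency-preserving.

Check I → E: no single fragment contains all of {EI}, and the restricted closure of {I} across the fragments never reaches {E}.
EI → K is preserved.
EH → F is preserved.
G → JK is preserved.
F → H is preserved.
J → H is preserved.

I -> E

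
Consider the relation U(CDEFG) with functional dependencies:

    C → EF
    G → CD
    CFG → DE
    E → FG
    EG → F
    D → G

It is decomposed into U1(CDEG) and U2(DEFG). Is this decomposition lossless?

Common attributes: U1 ∩ U2 = {DEG}.
Closure of {DEG}: G → CD applies, adding C; E → FG applies, adding F. So (DEG)⁺ = {CDEFG}.
This closure contains every attribute of U1, so U1 ∩ U2 → U1. The join is lossless.

Yes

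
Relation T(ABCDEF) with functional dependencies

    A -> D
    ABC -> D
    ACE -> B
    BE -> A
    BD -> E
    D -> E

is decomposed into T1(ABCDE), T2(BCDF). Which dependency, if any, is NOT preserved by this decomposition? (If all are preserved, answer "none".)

A → D lies within T1.
ABC → D lies within T1.
ACE → B lies within T1.
BE → A lies within T1.
BD → E lies within T1.
D → E lies within T1.
Every dependency is enforceable on the fragments, so the decomposition is dependency-preserving.

none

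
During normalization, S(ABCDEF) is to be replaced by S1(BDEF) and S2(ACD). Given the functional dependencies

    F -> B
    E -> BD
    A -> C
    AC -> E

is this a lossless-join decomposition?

No

Common attributes: S1 ∩ S2 = {D}.
No dependency enlarges {D}, so (D)⁺ = {D}.
The closure contains neither all of S1 = {BDEF} nor all of S2 = {ACD}, so the common attributes are not a superkey of either fragment. The join is lossy.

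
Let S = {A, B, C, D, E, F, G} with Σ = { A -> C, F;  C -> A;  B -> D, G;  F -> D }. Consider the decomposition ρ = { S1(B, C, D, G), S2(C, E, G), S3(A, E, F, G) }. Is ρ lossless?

Chase test. Columns are A, B, C, D, E, F, G; row i has aⱼ where attribute j ∈ Si, else bᵢⱼ.
Initial tableau (one row per fragment):
  row 1: b11 a2 a3 a4 b15 b16 a7
  row 2: b21 b22 a3 b24 a5 b26 a7
  row 3: a1 b32 b33 b34 a5 a6 a7
Rows 1 and 2 agree on C; apply C→A and equate their A entries.
Rows 1 and 2 agree on A; apply A→C, F and equate their C, F entries.
Rows 1 and 2 agree on F; apply F→D and equate their D entries.
No row becomes fully distinguished — the join is lossy.

No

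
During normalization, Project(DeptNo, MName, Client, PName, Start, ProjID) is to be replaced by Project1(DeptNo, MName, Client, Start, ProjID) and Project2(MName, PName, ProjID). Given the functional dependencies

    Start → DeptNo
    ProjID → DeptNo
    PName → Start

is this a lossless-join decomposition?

Common attributes: Project1 ∩ Project2 = {MName, ProjID}.
Closure of {MName, ProjID}: ProjID → DeptNo applies, adding DeptNo. So (MName, ProjID)⁺ = {DeptNo, MName, ProjID}.
The closure contains neither all of Project1 = {DeptNo, MName, Client, Start, ProjID} nor all of Project2 = {MName, PName, ProjID}, so the common attributes are not a superkey of either fragment. The join is lossy.

No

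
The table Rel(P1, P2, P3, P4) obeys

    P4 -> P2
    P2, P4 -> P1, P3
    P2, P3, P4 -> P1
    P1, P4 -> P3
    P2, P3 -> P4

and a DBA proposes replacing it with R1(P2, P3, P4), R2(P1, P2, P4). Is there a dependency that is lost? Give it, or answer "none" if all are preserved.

none

P4 → P2 lies within R1.
P2, P4 → P1, P3: restricted closure across fragments reaches P1, P3.
P2, P3, P4 → P1: restricted closure across fragments reaches P1.
P1, P4 → P3: restricted closure across fragments reaches P3.
P2, P3 → P4 lies within R1.
Every dependency is enforceable on the fragments, so the decomposition is dependency-preserving.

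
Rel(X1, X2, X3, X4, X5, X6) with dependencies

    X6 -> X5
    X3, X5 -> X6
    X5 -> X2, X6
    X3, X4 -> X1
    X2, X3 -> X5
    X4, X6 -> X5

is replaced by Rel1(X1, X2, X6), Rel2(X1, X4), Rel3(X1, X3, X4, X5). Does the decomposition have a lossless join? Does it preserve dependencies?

lossy and not dependency-preserving

Lossless test (chase): applying each FD to every pair of rows produces no changes in the tableau, so no row becomes fully distinguished — the join is lossy.
Dependency preservation: the restricted closure of {X6} across the fragments never reaches {X5}, so X6 → X5 cannot be enforced without a join — not preserved.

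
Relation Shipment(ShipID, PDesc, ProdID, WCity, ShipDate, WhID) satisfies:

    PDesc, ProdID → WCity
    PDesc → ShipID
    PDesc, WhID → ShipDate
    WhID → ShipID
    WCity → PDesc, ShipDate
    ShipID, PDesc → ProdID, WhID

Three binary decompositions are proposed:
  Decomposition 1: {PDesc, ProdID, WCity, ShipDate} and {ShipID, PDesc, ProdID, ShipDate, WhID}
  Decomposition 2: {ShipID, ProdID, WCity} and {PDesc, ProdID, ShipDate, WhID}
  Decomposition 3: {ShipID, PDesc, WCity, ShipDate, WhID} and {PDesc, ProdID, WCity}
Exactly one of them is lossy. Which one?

Decomposition 2

Decomposition 1: common = {PDesc, ProdID, ShipDate}, closure = {ShipID, PDesc, ProdID, WCity, ShipDate, WhID} → lossless.
Decomposition 2: common = {ProdID}, closure = {ProdID} → lossy.
Decomposition 3: common = {PDesc, WCity}, closure = {ShipID, PDesc, ProdID, WCity, ShipDate, WhID} → lossless.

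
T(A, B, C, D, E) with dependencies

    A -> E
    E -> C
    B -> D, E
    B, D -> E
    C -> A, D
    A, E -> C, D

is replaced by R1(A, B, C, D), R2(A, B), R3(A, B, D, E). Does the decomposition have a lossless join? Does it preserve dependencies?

lossless and dependency-preserving

Lossless test (chase): Rows 1 and 2 agree on A; apply A→E and equate their E entries. Rows 1 and 3 agree on A; apply A→E and equate their E entries. Rows 1 and 2 agree on E; apply E→C and equate their C entries. Rows 1 and 3 agree on E; apply E→C and equate their C entries. Rows 1 and 2 agree on B; apply B→D, E and equate their D, E entries. Row 1 is now all distinguished symbols — the join is lossless.
Dependency preservation: E → C; A, E → C, D are not contained in any single fragment, but the restricted closure of each left-hand side across the fragments still reaches the right-hand side; the remaining FDs each lie inside some fragment. All dependencies are preserved.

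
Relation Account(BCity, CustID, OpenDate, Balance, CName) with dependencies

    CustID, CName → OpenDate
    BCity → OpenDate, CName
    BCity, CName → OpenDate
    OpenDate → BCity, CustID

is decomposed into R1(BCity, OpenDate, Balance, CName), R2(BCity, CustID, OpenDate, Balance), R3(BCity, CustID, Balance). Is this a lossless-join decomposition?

Chase test. Columns are BCity, CustID, OpenDate, Balance, CName; row i has aⱼ where attribute j ∈ Ri, else bᵢⱼ.
Initial tableau (one row per fragment):
  row 1: a1 b12 a3 a4 a5
  row 2: a1 a2 a3 a4 b25
  row 3: a1 a2 b33 a4 b35
Rows 1 and 2 agree on BCity; apply BCity→OpenDate, CName and equate their OpenDate, CName entries.
Rows 1 and 3 agree on BCity; apply BCity→OpenDate, CName and equate their OpenDate, CName entries.
Rows 1 and 2 agree on OpenDate; apply OpenDate→BCity, CustID and equate their BCity, CustID entries.
Row 1 is now all distinguished symbols — the join is lossless.

Yes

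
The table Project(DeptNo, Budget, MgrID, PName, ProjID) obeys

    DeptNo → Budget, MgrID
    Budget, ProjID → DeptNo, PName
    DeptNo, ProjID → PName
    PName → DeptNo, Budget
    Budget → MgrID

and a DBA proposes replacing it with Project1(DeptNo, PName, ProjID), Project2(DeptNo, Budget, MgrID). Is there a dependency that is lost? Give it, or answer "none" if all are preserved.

Check Budget, ProjID → DeptNo, PName: no single fragment contains all of {DeptNo, Budget, PName, ProjID}, and the restricted closure of {Budget, ProjID} across the fragments never reaches {DeptNo, PName}.
DeptNo → Budget, MgrID is preserved.
DeptNo, ProjID → PName is preserved.
PName → DeptNo, Budget is preserved.
Budget → MgrID is preserved.

Budget, ProjID → DeptNo, PName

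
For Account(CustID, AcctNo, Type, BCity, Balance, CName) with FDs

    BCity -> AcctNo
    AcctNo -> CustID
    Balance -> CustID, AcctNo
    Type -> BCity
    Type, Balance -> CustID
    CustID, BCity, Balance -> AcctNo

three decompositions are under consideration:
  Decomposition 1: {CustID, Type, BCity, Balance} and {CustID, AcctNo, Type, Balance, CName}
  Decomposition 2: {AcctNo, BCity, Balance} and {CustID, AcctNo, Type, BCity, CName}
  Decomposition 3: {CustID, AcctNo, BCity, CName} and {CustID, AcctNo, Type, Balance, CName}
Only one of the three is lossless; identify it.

Decomposition 1

Decomposition 1: common = {CustID, Type, Balance}, closure = {CustID, AcctNo, Type, BCity, Balance} → lossless.
Decomposition 2: common = {AcctNo, BCity}, closure = {CustID, AcctNo, BCity} → lossy.
Decomposition 3: common = {CustID, AcctNo, CName}, closure = {CustID, AcctNo, CName} → lossy.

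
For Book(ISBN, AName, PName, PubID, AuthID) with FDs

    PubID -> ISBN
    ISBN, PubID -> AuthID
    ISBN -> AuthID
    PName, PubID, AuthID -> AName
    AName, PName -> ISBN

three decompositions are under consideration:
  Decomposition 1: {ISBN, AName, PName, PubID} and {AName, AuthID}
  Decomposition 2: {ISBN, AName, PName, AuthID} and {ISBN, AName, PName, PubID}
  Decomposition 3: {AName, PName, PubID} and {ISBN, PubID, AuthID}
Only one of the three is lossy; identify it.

Decomposition 1: common = {AName}, closure = {AName} → lossy.
Decomposition 2: common = {ISBN, AName, PName}, closure = {ISBN, AName, PName, AuthID} → lossless.
Decomposition 3: common = {PubID}, closure = {ISBN, PubID, AuthID} → lossless.

Decomposition 1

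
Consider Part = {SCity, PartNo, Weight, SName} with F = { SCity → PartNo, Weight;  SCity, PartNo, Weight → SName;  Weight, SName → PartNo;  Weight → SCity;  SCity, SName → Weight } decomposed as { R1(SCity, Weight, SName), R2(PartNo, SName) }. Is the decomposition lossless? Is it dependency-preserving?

lossy and not dependency-preserving

Lossless test: (SName)⁺ = {SName}, which is a superkey of neither fragment — lossy.
Dependency preservation: the restricted closure of {SCity} across the fragments never reaches {PartNo, Weight}, so SCity → PartNo, Weight cannot be enforced without a join — not preserved.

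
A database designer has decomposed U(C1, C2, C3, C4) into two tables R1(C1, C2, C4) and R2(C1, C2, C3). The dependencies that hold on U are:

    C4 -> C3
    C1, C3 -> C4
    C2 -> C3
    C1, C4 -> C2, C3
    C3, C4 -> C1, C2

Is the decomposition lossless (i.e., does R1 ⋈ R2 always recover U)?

Yes

Common attributes: R1 ∩ R2 = {C1, C2}.
Closure of {C1, C2}: C2 → C3 applies, adding C3; C1, C3 → C4 applies, adding C4. So (C1, C2)⁺ = {C1, C2, C3, C4}.
This closure contains every attribute of R1, so R1 ∩ R2 → R1. The join is lossless.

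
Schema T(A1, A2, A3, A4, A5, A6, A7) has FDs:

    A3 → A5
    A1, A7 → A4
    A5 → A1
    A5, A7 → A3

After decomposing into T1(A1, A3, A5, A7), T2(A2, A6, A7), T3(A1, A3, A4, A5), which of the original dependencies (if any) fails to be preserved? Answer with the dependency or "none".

A1, A7 → A4

Check A1, A7 → A4: no single fragment contains all of {A1, A4, A7}, and the restricted closure of {A1, A7} across the fragments never reaches {A4}.
A3 → A5 is preserved.
A5 → A1 is preserved.
A5, A7 → A3 is preserved.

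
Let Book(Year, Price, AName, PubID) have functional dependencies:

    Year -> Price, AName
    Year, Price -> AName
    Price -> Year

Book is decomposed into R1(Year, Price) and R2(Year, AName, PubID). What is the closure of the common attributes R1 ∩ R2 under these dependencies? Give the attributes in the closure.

Year, Price, AName

R1 ∩ R2 = {Year}.
Year → Price, AName applies, adding Price, AName
Closure: {Year, Price, AName}.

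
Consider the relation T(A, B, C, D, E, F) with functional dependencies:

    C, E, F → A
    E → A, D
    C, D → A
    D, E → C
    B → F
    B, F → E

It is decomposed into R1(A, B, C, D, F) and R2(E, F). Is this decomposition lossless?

Common attributes: R1 ∩ R2 = {F}.
No dependency enlarges {F}, so (F)⁺ = {F}.
The closure contains neither all of R1 = {A, B, C, D, F} nor all of R2 = {E, F}, so the common attributes are not a superkey of either fragment. The join is lossy.

No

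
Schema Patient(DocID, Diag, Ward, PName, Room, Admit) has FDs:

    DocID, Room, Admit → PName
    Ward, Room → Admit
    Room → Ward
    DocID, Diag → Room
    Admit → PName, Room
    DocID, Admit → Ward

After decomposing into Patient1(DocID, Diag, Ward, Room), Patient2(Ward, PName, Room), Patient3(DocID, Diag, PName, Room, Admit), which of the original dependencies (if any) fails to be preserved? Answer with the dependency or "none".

none

DocID, Room, Admit → PName lies within Patient3.
Ward, Room → Admit: restricted closure across fragments reaches Admit.
Room → Ward lies within Patient1.
DocID, Diag → Room lies within Patient1.
Admit → PName, Room lies within Patient3.
DocID, Admit → Ward: restricted closure across fragments reaches Ward.
Every dependency is enforceable on the fragments, so the decomposition is dependency-preserving.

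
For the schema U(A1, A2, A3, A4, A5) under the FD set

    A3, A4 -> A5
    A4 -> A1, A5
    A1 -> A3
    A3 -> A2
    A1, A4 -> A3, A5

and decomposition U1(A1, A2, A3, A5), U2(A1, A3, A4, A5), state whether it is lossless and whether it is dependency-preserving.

lossless and dependency-preserving

Lossless test: (A1, A3, A5)⁺ = {A1, A2, A3, A5}, which contains all of one fragment — lossless.
Dependency preservation: every FD's attributes lie within a single fragment, so each can be enforced locally — preserved.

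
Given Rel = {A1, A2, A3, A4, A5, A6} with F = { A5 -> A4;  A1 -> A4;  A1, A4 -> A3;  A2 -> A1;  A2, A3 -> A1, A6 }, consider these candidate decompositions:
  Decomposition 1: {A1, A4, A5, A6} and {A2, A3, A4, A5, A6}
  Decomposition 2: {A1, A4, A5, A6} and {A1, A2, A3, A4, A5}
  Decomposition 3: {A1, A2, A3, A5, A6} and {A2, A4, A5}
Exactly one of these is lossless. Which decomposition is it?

Decomposition 3

Decomposition 1: common = {A4, A5, A6}, closure = {A4, A5, A6} → lossy.
Decomposition 2: common = {A1, A4, A5}, closure = {A1, A3, A4, A5} → lossy.
Decomposition 3: common = {A2, A5}, closure = {A1, A2, A3, A4, A5, A6} → lossless.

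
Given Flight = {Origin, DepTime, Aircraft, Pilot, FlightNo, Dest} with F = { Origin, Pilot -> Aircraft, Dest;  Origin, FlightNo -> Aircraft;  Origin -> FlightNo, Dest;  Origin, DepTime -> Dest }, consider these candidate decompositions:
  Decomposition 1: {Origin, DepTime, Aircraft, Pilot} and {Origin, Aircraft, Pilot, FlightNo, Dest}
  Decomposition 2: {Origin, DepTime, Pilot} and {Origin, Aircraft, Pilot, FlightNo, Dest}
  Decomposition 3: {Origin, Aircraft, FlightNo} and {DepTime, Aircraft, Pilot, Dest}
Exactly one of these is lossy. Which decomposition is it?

Decomposition 1: common = {Origin, Aircraft, Pilot}, closure = {Origin, Aircraft, Pilot, FlightNo, Dest} → lossless.
Decomposition 2: common = {Origin, Pilot}, closure = {Origin, Aircraft, Pilot, FlightNo, Dest} → lossless.
Decomposition 3: common = {Aircraft}, closure = {Aircraft} → lossy.

Decomposition 3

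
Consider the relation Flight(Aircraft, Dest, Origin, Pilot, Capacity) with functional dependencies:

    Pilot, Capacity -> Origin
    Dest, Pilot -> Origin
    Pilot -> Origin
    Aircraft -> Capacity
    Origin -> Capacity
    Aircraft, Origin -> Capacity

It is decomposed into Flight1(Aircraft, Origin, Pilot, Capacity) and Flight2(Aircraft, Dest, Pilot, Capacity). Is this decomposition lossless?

Yes

Common attributes: Flight1 ∩ Flight2 = {Aircraft, Pilot, Capacity}.
Closure of {Aircraft, Pilot, Capacity}: Pilot, Capacity → Origin applies, adding Origin. So (Aircraft, Pilot, Capacity)⁺ = {Aircraft, Origin, Pilot, Capacity}.
This closure contains every attribute of Flight1, so Flight1 ∩ Flight2 → Flight1. The join is lossless.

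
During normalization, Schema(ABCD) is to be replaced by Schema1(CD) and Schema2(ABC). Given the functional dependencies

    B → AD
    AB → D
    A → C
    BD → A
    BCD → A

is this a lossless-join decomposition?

Common attributes: Schema1 ∩ Schema2 = {C}.
No dependency enlarges {C}, so (C)⁺ = {C}.
The closure contains neither all of Schema1 = {CD} nor all of Schema2 = {ABC}, so the common attributes are not a superkey of either fragment. The join is lossy.

No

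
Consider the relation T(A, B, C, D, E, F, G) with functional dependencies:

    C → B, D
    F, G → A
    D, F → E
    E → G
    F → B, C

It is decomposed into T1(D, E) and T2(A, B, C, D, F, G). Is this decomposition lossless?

No

Common attributes: T1 ∩ T2 = {D}.
No dependency enlarges {D}, so (D)⁺ = {D}.
The closure contains neither all of T1 = {D, E} nor all of T2 = {A, B, C, D, F, G}, so the common attributes are not a superkey of either fragment. The join is lossy.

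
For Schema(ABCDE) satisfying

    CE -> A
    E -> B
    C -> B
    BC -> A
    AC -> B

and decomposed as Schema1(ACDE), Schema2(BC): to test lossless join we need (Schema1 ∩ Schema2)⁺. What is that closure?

Schema1 ∩ Schema2 = {C}.
C → B applies, adding B
BC → A applies, adding A
Closure: {ABC}.

ABC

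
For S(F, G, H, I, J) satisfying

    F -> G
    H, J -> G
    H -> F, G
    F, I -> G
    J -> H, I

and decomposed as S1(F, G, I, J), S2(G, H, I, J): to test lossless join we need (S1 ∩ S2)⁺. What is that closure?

F, G, H, I, J

S1 ∩ S2 = {G, I, J}.
J → H, I applies, adding H
H → F, G applies, adding F
Closure: {F, G, H, I, J}.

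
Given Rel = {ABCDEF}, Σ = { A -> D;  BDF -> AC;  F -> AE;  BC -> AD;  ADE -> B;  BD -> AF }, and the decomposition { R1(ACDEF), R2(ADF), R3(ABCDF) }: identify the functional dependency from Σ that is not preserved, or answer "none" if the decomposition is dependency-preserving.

none

A → D lies within R1.
BDF → AC lies within R3.
F → AE lies within R1.
BC → AD lies within R3.
ADE → B: restricted closure across fragments reaches B.
BD → AF lies within R3.
Every dependency is enforceable on the fragments, so the decomposition is dependency-preserving.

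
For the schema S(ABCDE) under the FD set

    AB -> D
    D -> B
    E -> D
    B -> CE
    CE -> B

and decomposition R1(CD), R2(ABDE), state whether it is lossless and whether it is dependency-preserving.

lossless and dependency-preserving

Lossless test: (D)⁺ = {BCDE}, which contains all of one fragment — lossless.
Dependency preservation: B → CE; CE → B are not contained in any single fragment, but the restricted closure of each left-hand side across the fragments still reaches the right-hand side; the remaining FDs each lie inside some fragment. All dependencies are preserved.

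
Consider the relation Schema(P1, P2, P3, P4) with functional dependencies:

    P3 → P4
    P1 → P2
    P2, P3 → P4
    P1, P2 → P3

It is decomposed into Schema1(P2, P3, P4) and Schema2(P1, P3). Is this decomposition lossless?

Common attributes: Schema1 ∩ Schema2 = {P3}.
Closure of {P3}: P3 → P4 applies, adding P4. So (P3)⁺ = {P3, P4}.
The closure contains neither all of Schema1 = {P2, P3, P4} nor all of Schema2 = {P1, P3}, so the common attributes are not a superkey of either fragment. The join is lossy.

No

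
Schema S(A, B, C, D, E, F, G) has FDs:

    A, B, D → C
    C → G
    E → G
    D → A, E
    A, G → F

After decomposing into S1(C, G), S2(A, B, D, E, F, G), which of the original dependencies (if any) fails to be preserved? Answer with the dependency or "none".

Check A, B, D → C: no single fragment contains all of {A, B, C, D}, and the restricted closure of {A, B, D} across the fragments never reaches {C}.
C → G is preserved.
E → G is preserved.
D → A, E is preserved.
A, G → F is preserved.

A, B, D → C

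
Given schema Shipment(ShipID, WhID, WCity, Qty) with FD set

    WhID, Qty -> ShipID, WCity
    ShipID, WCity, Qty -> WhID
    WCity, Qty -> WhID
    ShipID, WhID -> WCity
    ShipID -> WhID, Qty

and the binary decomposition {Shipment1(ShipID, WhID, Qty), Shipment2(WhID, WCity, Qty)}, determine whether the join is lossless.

Common attributes: Shipment1 ∩ Shipment2 = {WhID, Qty}.
Closure of {WhID, Qty}: WhID, Qty → ShipID, WCity applies, adding ShipID, WCity. So (WhID, Qty)⁺ = {ShipID, WhID, WCity, Qty}.
This closure contains every attribute of Shipment1, so Shipment1 ∩ Shipment2 → Shipment1. The join is lossless.

Yes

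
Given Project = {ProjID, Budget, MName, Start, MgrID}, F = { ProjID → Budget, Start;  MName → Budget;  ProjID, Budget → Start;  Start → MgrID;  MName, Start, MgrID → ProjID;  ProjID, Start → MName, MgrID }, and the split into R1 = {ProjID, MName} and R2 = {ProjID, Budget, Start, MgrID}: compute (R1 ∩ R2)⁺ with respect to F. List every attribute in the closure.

R1 ∩ R2 = {ProjID}.
ProjID → Budget, Start applies, adding Budget, Start
Start → MgrID applies, adding MgrID
ProjID, Start → MName, MgrID applies, adding MName
Closure: {ProjID, Budget, MName, Start, MgrID}.

ProjID, Budget, MName, Start, MgrID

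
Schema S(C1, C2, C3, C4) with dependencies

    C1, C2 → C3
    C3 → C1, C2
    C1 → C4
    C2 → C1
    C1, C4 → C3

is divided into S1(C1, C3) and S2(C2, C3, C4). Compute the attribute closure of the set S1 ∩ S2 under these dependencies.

C1, C2, C3, C4

S1 ∩ S2 = {C3}.
C3 → C1, C2 applies, adding C1, C2
C1 → C4 applies, adding C4
Closure: {C1, C2, C3, C4}.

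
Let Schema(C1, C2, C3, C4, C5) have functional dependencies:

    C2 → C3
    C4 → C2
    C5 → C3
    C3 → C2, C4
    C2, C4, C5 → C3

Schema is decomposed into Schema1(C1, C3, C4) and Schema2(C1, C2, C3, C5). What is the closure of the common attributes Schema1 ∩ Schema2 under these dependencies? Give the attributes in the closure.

Schema1 ∩ Schema2 = {C1, C3}.
C3 → C2, C4 applies, adding C2, C4
Closure: {C1, C2, C3, C4}.

C1, C2, C3, C4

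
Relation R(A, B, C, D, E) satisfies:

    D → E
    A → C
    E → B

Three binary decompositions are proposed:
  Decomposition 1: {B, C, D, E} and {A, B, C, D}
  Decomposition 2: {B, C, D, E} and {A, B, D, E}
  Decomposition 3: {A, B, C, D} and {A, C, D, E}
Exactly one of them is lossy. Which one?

Decomposition 2

Decomposition 1: common = {B, C, D}, closure = {B, C, D, E} → lossless.
Decomposition 2: common = {B, D, E}, closure = {B, D, E} → lossy.
Decomposition 3: common = {A, C, D}, closure = {A, B, C, D, E} → lossless.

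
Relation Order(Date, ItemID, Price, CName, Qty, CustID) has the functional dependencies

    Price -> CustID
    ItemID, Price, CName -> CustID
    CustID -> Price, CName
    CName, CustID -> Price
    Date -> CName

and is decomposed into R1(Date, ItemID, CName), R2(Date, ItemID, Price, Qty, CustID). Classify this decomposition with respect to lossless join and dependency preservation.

Lossless test: (Date, ItemID)⁺ = {Date, ItemID, CName}, which contains all of one fragment — lossless.
Dependency preservation: the restricted closure of {CustID} across the fragments never reaches {Price, CName}, so CustID → Price, CName cannot be enforced without a join — not preserved.

lossless but not dependency-preserving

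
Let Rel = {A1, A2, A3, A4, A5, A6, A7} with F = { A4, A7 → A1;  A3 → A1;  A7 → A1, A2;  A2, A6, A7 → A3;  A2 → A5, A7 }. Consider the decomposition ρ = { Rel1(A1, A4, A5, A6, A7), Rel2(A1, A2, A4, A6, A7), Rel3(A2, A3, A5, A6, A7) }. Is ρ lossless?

Yes

Chase test. Columns are A1, A2, A3, A4, A5, A6, A7; row i has aⱼ where attribute j ∈ Reli, else bᵢⱼ.
Initial tableau (one row per fragment):
  row 1: a1 b12 b13 a4 a5 a6 a7
  row 2: a1 a2 b23 a4 b25 a6 a7
  row 3: b31 a2 a3 b34 a5 a6 a7
Rows 1 and 2 agree on A7; apply A7→A1, A2 and equate their A1, A2 entries.
Rows 1 and 3 agree on A7; apply A7→A1, A2 and equate their A1, A2 entries.
Rows 1 and 2 agree on A2, A6, A7; apply A2, A6, A7→A3 and equate their A3 entries.
Rows 1 and 3 agree on A2, A6, A7; apply A2, A6, A7→A3 and equate their A3 entries.
Rows 1 and 2 agree on A2; apply A2→A5, A7 and equate their A5, A7 entries.
Row 1 is now all distinguished symbols — the join is lossless.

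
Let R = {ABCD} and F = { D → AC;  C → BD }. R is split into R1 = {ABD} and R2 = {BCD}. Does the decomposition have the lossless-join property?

Yes

Common attributes: R1 ∩ R2 = {BD}.
Closure of {BD}: D → AC applies, adding AC. So (BD)⁺ = {ABCD}.
This closure contains every attribute of R1, so R1 ∩ R2 → R1. The join is lossless.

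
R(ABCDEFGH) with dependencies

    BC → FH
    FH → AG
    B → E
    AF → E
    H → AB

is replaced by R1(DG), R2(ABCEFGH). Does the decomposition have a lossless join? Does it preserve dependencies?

Lossless test: (G)⁺ = {G}, which is a superkey of neither fragment — lossy.
Dependency preservation: every FD's attributes lie within a single fragment, so each can be enforced locally — preserved.

lossy but dependency-preserving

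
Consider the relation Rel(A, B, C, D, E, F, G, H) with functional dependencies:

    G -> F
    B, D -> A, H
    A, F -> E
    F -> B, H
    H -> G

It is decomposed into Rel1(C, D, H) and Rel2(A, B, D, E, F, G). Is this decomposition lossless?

No

Common attributes: Rel1 ∩ Rel2 = {D}.
No dependency enlarges {D}, so (D)⁺ = {D}.
The closure contains neither all of Rel1 = {C, D, H} nor all of Rel2 = {A, B, D, E, F, G}, so the common attributes are not a superkey of either fragment. The join is lossy.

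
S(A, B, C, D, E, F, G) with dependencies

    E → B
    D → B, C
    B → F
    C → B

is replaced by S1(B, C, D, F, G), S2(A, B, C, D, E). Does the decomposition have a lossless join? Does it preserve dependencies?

lossy but dependency-preserving

Lossless test: (B, C, D)⁺ = {B, C, D, F}, which is a superkey of neither fragment — lossy.
Dependency preservation: every FD's attributes lie within a single fragment, so each can be enforced locally — preserved.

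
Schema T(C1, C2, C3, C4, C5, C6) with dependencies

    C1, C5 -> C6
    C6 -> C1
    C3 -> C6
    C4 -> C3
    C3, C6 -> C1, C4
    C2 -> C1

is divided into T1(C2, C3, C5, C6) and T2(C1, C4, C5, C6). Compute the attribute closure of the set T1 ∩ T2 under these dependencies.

T1 ∩ T2 = {C5, C6}.
C6 → C1 applies, adding C1
Closure: {C1, C5, C6}.

C1, C5, C6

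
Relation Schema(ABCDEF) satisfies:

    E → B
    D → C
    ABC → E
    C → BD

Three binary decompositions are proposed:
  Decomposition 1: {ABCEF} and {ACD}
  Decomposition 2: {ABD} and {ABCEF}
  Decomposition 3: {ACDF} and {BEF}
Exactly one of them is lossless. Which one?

Decomposition 1

Decomposition 1: common = {AC}, closure = {ABCDE} → lossless.
Decomposition 2: common = {AB}, closure = {AB} → lossy.
Decomposition 3: common = {F}, closure = {F} → lossy.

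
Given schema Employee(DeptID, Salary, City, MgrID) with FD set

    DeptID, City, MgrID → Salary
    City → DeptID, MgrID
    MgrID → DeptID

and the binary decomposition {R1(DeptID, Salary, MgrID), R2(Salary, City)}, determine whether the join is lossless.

Common attributes: R1 ∩ R2 = {Salary}.
No dependency enlarges {Salary}, so (Salary)⁺ = {Salary}.
The closure contains neither all of R1 = {DeptID, Salary, MgrID} nor all of R2 = {Salary, City}, so the common attributes are not a superkey of either fragment. The join is lossy.

No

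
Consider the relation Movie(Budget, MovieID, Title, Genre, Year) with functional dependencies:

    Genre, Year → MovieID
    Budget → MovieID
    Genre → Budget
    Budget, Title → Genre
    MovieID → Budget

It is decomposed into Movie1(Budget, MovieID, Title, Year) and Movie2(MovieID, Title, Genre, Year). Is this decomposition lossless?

Common attributes: Movie1 ∩ Movie2 = {MovieID, Title, Year}.
Closure of {MovieID, Title, Year}: MovieID → Budget applies, adding Budget; Budget, Title → Genre applies, adding Genre. So (MovieID, Title, Year)⁺ = {Budget, MovieID, Title, Genre, Year}.
This closure contains every attribute of Movie1, so Movie1 ∩ Movie2 → Movie1. The join is lossless.

Yes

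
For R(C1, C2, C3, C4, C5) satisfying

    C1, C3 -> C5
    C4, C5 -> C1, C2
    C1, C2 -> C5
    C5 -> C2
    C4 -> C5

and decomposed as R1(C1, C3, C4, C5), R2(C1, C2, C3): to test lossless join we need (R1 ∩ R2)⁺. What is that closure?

C1, C2, C3, C5

R1 ∩ R2 = {C1, C3}.
C1, C3 → C5 applies, adding C5
C5 → C2 applies, adding C2
Closure: {C1, C2, C3, C5}.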